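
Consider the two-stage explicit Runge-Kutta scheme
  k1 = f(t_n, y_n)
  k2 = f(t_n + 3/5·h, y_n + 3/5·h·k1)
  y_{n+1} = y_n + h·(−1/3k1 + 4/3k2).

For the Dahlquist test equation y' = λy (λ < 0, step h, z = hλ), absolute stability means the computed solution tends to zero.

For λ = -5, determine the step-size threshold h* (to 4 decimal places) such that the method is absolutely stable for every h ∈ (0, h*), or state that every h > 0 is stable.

(-1.2500,0); λ=-5 ⇒ h* = (5/4)/5 = 0.2500.

On y'=λy, z=hλ:
  k1=λy_n ⇒ h·k1=z·y_n;  k2=λ(1+3/5z)y_n ⇒ h·k2=z(1+3/5z)y_n
  y_{n+1}/y_n = 1 − 1/3z + 4/3z(1+3/5z) = 1 + z + 4/5z²
  R(z) = 1 + z + 4/5z².

Find x<0 with |R(x)|<1.
x=-0.55: |R|=0.6920
R=1: x+4/5x²=0 ⇒ x=−5/4=-1.2500; min R=1−1/(4·4/5)=0.6875>−1
Confirm numerically:
  x=-0.764: |R|=0.70296 <1
  x=-0.655: |R|=0.68822 <1
  x=-0.568: |R|=0.69010 <1
  x=-1.751: |R|=1.70180 >1
  x=-1.519: |R|=1.32689 >1
Stable set (-1.2500, 0).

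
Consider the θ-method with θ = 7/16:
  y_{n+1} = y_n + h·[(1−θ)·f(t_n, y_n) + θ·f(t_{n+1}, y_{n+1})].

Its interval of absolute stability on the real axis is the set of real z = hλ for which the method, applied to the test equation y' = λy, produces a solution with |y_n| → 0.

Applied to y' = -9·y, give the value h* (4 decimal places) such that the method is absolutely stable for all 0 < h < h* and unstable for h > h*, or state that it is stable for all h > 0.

With y'=λy (z=hλ):
  y_{n+1} = y_n + z·[9/16·y_n + 7/16·y_{n+1}] ⇒ (1 − 7/16z)y_{n+1} = (1 + 9/16z)y_n
  R(z) = (1 + 9/16z)/(1 − 7/16z).

Find x<0 with |R(x)|<1.
x=-0.57: |R|=0.5438
R=−1: 1+9/16x = −1+7/16x ⇒ -1/8x=2 ⇒ x=2/(-1/8)=-16.0000
Confirm numerically:
  x=-15.759: |R|=0.99618 <1
  x=-9.257: |R|=0.83309 <1
  x=-8.067: |R|=0.78107 <1
  x=-7.425: |R|=0.74770 <1
  x=-16.469: |R|=1.00714 >1
  x=-16.342: |R|=1.00525 >1
  x=-16.226: |R|=1.00349 >1
Interval (-16.0000, 0).

(-16.0000,0); λ=-9 ⇒ h* = (16)/9 = 1.7778.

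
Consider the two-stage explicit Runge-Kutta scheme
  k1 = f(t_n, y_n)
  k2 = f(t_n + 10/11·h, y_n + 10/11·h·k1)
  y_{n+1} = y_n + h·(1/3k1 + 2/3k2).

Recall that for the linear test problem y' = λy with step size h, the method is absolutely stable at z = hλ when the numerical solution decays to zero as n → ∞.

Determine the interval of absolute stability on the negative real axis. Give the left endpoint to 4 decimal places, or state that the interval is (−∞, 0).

With y'=λy (z=hλ):
  k1=λy_n ⇒ h·k1=z·y_n;  k2=λ(1+10/11z)y_n ⇒ h·k2=z(1+10/11z)y_n
  y_{n+1}/y_n = 1 + 1/3z + 2/3z(1+10/11z) = 1 + z + 20/33z²
  ⇒ R(z) = 1 + z + 20/33z².

Solve |R(x)|<1 on ℝ⁻.
x=-0.42: |R|=0.6869
R=1: x+20/33x²=0 ⇒ x=−33/20=-1.6500; min R=1−1/(4·20/33)=0.5875>−1
Confirm numerically:
  x=-1.472: |R|=0.84120 <1
  x=-1.067: |R|=0.62299 <1
  x=-0.671: |R|=0.60187 <1
  x=-2.072: |R|=1.52993 >1
  x=-1.994: |R|=1.41572 >1
Interval (-1.6500, 0).

(-1.6500, 0).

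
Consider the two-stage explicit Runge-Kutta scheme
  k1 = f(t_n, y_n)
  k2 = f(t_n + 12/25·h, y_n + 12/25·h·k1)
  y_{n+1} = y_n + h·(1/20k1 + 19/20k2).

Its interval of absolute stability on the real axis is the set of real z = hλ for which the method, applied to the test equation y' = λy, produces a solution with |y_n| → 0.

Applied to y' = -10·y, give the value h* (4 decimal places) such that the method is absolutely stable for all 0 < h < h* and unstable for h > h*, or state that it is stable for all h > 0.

With y'=λy (z=hλ):
  k1=λy_n ⇒ h·k1=z·y_n;  k2=λ(1+12/25z)y_n ⇒ h·k2=z(1+12/25z)y_n
  y_{n+1}/y_n = 1 + 1/20z + 19/20z(1+12/25z) = 1 + z + 57/125z²
  R(z) = 1 + z + 57/125z².

Find x<0 with |R(x)|<1.
x=-0.72: |R|=0.5164
R=1: x+57/125x²=0 ⇒ x=−125/57=-2.1930; min R=1−1/(4·57/125)=0.4518>−1
Confirm numerically:
  x=-2.058: |R|=0.87333 <1
  x=-2.049: |R|=0.86547 <1
  x=-2.036: |R|=0.85425 <1
  x=-1.484: |R|=0.52023 <1
  x=-2.639: |R|=1.53673 >1
  x=-2.381: |R|=1.20414 >1
  x=-2.272: |R|=1.08186 >1
Stable set (-2.1930, 0).

(-2.1930,0); λ=-10 ⇒ h* = (125/57)/10 = 0.2193.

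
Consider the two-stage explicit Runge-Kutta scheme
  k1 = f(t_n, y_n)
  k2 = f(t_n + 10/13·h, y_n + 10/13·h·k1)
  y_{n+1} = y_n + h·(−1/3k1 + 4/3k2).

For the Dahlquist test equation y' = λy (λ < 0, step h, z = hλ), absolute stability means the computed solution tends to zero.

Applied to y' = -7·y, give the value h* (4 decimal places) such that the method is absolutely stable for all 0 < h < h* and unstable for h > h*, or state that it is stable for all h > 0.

(-0.9750,0); λ=-7 ⇒ h* = (39/40)/7 = 0.1393.

On y'=λy, z=hλ:
  k1=λy_n ⇒ h·k1=z·y_n;  k2=λ(1+10/13z)y_n ⇒ h·k2=z(1+10/13z)y_n
  y_{n+1}/y_n = 1 − 1/3z + 4/3z(1+10/13z) = 1 + z + 40/39z²
  Hence R(z) = 1 + z + 40/39z².

Solve |R(x)|<1 on ℝ⁻.
x=-0.75: |R|=0.8269
R=1: x+40/39x²=0 ⇒ x=−39/40=-0.9750; min R=1−1/(4·40/39)=0.7562>−1
Confirm numerically:
  x=-0.906: |R|=0.93588 <1
  x=-0.822: |R|=0.87101 <1
  x=-0.729: |R|=0.81607 <1
  x=-0.391: |R|=0.76580 <1
  x=-1.339: |R|=1.49989 >1
  x=-1.119: |R|=1.16527 >1
Stable set (-0.9750, 0).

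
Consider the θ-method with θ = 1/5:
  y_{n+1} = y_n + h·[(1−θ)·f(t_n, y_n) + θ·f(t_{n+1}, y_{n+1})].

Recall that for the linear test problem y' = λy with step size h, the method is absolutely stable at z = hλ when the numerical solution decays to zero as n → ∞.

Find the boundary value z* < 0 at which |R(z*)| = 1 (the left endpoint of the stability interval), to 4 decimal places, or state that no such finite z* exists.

On y'=λy, z=hλ:
  y_{n+1} = y_n + z·[4/5·y_n + 1/5·y_{n+1}] ⇒ (1 − 1/5z)y_{n+1} = (1 + 4/5z)y_n
  Hence R(z) = (1 + 4/5z)/(1 − 1/5z).

Need |R(x)|<1, x<0.
x=-0.31: |R|=0.7081
R=−1: 1+4/5x = −1+1/5x ⇒ -3/5x=2 ⇒ x=2/(-3/5)=-3.3333
Confirm numerically:
  x=-3.262: |R|=0.97410 <1
  x=-2.703: |R|=0.75451 <1
  x=-2.520: |R|=0.67553 <1
  x=-2.105: |R|=0.48135 <1
  x=-3.867: |R|=1.18056 >1
  x=-3.697: |R|=1.12545 >1
  x=-3.507: |R|=1.06124 >1
Stable set (-3.3333, 0).

z* = -3.3333.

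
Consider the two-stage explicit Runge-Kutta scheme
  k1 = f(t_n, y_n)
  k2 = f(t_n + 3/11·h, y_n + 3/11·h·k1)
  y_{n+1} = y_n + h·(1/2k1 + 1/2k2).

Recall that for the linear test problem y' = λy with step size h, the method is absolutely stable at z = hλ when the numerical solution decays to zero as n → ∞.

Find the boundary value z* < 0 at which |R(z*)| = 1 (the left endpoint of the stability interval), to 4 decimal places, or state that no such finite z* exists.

left endpoint -7.3333.

On y'=λy, z=hλ:
  k1=λy_n ⇒ h·k1=z·y_n;  k2=λ(1+3/11z)y_n ⇒ h·k2=z(1+3/11z)y_n
  y_{n+1}/y_n = 1 + 1/2z + 1/2z(1+3/11z) = 1 + z + 3/22z²
  ⇒ R(z) = 1 + z + 3/22z².

Boundary: |R(x)|=1, x<0.
x=-1.64: |R|=0.2732
R=1: x+3/22x²=0 ⇒ x=−22/3=-7.3333; min R=1−1/(4·3/22)=-0.8333>−1
Confirm numerically:
  x=-4.965: |R|=0.60347 <1
  x=-4.876: |R|=0.63390 <1
  x=-4.367: |R|=0.76645 <1
  x=-7.773: |R|=1.46603 >1
  x=-7.626: |R|=1.30435 >1
  x=-7.388: |R|=1.05507 >1
Stable set (-7.3333, 0).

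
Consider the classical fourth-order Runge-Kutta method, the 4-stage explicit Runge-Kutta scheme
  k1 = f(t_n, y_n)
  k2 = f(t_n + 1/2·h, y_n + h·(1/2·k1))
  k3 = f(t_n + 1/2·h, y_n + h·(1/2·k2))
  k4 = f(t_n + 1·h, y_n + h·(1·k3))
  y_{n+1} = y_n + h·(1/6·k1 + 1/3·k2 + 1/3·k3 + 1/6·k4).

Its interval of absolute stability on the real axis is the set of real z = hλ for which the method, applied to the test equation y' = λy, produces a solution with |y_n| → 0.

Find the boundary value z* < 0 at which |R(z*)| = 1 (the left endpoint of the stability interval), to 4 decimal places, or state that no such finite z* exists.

left endpoint -2.7853.

Test eqn y'=λy, z=hλ:
  order 4, 4-stage ⇒ R(z)=1+z+z^2/2+z^3/6+z^4/24
  (e.g. R(-1.61)=0.27046, |R|=0.27046)

Need |R(x)|<1, x<0.
x=-1.61: |R|=0.2705
|R(-2.88)|=1.1524 |R(-0.79)|=0.4561
Bisect:
  x_lo=-3.2550 |R|=1.9720  x_hi=-0.3893 |R|=0.6776
  mid=-1.82214 |R|=0.28897 →hi
  mid=-2.53857 |R|=0.68743 →hi
  mid=-2.89679 |R|=1.18153 →lo
  mid=-2.71768 |R|=0.90275 →hi
  mid=-2.80723 |R|=1.03358 →lo
  mid=-2.76245 |R|=0.96611 →hi
  mid=-2.78484 |R|=0.99932 →hi
  mid=-2.79604 |R|=1.01632 →lo
  mid=-2.79044 |R|=1.00779 →lo
  ...
  [-2.78537,-2.78519] ⇒ x*=-2.7853
So |R|<1 on (-2.7853, 0).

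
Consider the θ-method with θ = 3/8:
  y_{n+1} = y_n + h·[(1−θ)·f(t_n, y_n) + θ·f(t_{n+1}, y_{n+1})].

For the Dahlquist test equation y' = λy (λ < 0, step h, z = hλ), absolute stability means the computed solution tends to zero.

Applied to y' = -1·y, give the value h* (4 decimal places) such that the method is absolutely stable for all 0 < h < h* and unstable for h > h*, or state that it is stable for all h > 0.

With y'=λy (z=hλ):
  y_{n+1} = y_n + z·[5/8·y_n + 3/8·y_{n+1}] ⇒ (1 − 3/8z)y_{n+1} = (1 + 5/8z)y_n
  so R(z) = (1 + 5/8z)/(1 − 3/8z).

Need |R(x)|<1, x<0.
x=-1.48: |R|=0.0482
R=−1: 1+5/8x = −1+3/8x ⇒ -1/4x=2 ⇒ x=2/(-1/4)=-8.0000
Confirm numerically:
  x=-7.525: |R|=0.96893 <1
  x=-6.955: |R|=0.92759 <1
  x=-5.247: |R|=0.76808 <1
  x=-3.532: |R|=0.51947 <1
  x=-8.595: |R|=1.03522 >1
  x=-8.493: |R|=1.02945 >1
  x=-8.034: |R|=1.00212 >1
Stable set (-8.0000, 0).

(-8.0000,0); λ=-1 ⇒ h* = (8)/1 = 8.0000.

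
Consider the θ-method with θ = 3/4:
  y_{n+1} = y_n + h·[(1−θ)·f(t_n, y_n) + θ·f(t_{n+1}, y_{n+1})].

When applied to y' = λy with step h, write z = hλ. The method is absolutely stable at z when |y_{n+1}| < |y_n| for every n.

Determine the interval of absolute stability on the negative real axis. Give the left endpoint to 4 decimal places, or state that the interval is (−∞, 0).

unbounded; (−∞, 0).

Test eqn y'=λy, z=hλ:
  y_{n+1} = y_n + z·[1/4·y_n + 3/4·y_{n+1}] ⇒ (1 − 3/4z)y_{n+1} = (1 + 1/4z)y_n
  R(z) = (1 + 1/4z)/(1 − 3/4z).

Boundary: |R(x)|=1, x<0.
x=-1.48: |R|=0.2986
x=-2: |R|=0.2000
x=-10: |R|=0.1765
x=-100: |R|=0.3158
θ=3/4≥1/2 ⇒ |1+1/4x|<|1−3/4x| ∀x<0 ⇒ interval (−∞,0).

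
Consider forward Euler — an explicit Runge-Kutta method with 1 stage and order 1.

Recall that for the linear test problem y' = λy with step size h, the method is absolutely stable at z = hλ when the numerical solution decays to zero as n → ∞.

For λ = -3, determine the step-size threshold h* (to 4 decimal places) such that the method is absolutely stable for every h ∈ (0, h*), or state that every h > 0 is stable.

(-2.0000,0); λ=-3 ⇒ h* = 0.6667.

On y'=λy, z=hλ:
  order 1, 1-stage ⇒ R(z)=1+z
  (e.g. R(-0.98)=0.02000, |R|=0.02000)

Boundary: |R(x)|=1, x<0.
x=-0.98: |R|=0.0200
|R(-1.96)|=0.9600 |R(-1.84)|=0.8400 |R(-0.55)|=0.4500
Bisect:
  x_lo=-2.4548 |R|=1.4548  x_hi=-0.2550 |R|=0.7450
  mid=-1.35491 |R|=0.35491 →hi
  mid=-1.90485 |R|=0.90485 →hi
  mid=-2.17982 |R|=1.17982 →lo
  mid=-2.04233 |R|=1.04233 →lo
  mid=-1.97359 |R|=0.97359 →hi
  mid=-2.00796 |R|=1.00796 →lo
  mid=-1.99078 |R|=0.99078 →hi
  mid=-1.99937 |R|=0.99937 →hi
  mid=-2.00367 |R|=1.00367 →lo
  ...
  [-2.00004,-1.99991] ⇒ x*=-2.0000
So |R|<1 on (-2.0000, 0).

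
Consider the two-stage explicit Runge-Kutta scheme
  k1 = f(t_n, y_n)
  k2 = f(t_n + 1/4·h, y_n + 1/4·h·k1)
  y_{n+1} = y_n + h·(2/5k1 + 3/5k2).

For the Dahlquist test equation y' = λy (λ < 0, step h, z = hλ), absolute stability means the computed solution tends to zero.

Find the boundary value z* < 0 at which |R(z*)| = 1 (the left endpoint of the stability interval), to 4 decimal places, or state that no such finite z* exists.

Test eqn y'=λy, z=hλ:
  k1=λy_n ⇒ h·k1=z·y_n;  k2=λ(1+1/4z)y_n ⇒ h·k2=z(1+1/4z)y_n
  y_{n+1}/y_n = 1 + 2/5z + 3/5z(1+1/4z) = 1 + z + 3/20z²
  Hence R(z) = 1 + z + 3/20z².

Find x<0 with |R(x)|<1.
x=-1.27: |R|=0.0281
R=1: x+3/20x²=0 ⇒ x=−20/3=-6.6667; min R=1−1/(4·3/20)=-0.6667>−1
Confirm numerically:
  x=-6.348: |R|=0.69657 <1
  x=-6.155: |R|=0.52760 <1
  x=-4.300: |R|=0.52650 <1
  x=-3.704: |R|=0.64606 <1
  x=-7.125: |R|=1.48984 >1
  x=-7.067: |R|=1.42437 >1
  x=-6.837: |R|=1.17469 >1
So |R|<1 on (-6.6667, 0).

z* = -6.6667.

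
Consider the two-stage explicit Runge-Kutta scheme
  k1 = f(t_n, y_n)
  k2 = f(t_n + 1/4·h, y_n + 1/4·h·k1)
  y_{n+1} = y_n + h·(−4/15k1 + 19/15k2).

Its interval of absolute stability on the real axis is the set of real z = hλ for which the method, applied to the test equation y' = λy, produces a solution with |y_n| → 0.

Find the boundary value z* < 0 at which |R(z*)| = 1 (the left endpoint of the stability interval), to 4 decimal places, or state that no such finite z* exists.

Set f=λy, z=hλ:
  k1=λy_n ⇒ h·k1=z·y_n;  k2=λ(1+1/4z)y_n ⇒ h·k2=z(1+1/4z)y_n
  y_{n+1}/y_n = 1 − 4/15z + 19/15z(1+1/4z) = 1 + z + 19/60z²
  Hence R(z) = 1 + z + 19/60z².

Need |R(x)|<1, x<0.
x=-1.3: |R|=0.2352
R=1: x+19/60x²=0 ⇒ x=−60/19=-3.1579; min R=1−1/(4·19/60)=0.2105>−1
Confirm numerically:
  x=-2.827: |R|=0.70378 <1
  x=-2.697: |R|=0.60637 <1
  x=-1.288: |R|=0.23733 <1
  x=-3.635: |R|=1.54919 >1
  x=-3.433: |R|=1.29907 >1
Stable set (-3.1579, 0).

z* = -3.1579.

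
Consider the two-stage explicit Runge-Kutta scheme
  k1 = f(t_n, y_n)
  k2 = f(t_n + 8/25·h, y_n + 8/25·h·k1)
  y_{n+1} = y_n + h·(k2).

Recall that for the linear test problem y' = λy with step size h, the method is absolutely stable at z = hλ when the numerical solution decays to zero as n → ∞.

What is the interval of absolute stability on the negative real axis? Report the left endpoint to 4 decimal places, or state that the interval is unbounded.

With y'=λy (z=hλ):
  k1=λy_n ⇒ h·k1=z·y_n;  k2=λ(1+8/25z)y_n ⇒ h·k2=z(1+8/25z)y_n
  y_{n+1}/y_n = 1 + z(1+8/25z) = 1 + z + 8/25z²
  Hence R(z) = 1 + z + 8/25z².

Solve |R(x)|<1 on ℝ⁻.
x=-0.79: |R|=0.4097
R=1: x+8/25x²=0 ⇒ x=−25/8=-3.1250; min R=1−1/(4·8/25)=0.2188>−1
Confirm numerically:
  x=-2.955: |R|=0.83925 <1
  x=-1.783: |R|=0.23431 <1
  x=-1.749: |R|=0.22988 <1
  x=-1.256: |R|=0.24881 <1
  x=-3.673: |R|=1.64410 >1
  x=-3.562: |R|=1.49811 >1
Stable set (-3.1250, 0).

(-3.1250, 0).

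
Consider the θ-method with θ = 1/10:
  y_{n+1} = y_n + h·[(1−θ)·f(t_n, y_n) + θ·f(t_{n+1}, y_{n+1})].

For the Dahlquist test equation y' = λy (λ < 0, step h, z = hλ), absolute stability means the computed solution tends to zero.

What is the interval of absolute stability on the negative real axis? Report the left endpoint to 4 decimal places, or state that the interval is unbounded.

With y'=λy (z=hλ):
  y_{n+1} = y_n + z·[9/10·y_n + 1/10·y_{n+1}] ⇒ (1 − 1/10z)y_{n+1} = (1 + 9/10z)y_n
  ⇒ R(z) = (1 + 9/10z)/(1 − 1/10z).

Find x<0 with |R(x)|<1.
x=-1.2: |R|=0.0714
R=−1: 1+9/10x = −1+1/10x ⇒ -4/5x=2 ⇒ x=2/(-4/5)=-2.5000
Confirm numerically:
  x=-2.193: |R|=0.79857 <1
  x=-2.176: |R|=0.78712 <1
  x=-1.329: |R|=0.17310 <1
  x=-1.176: |R|=0.05225 <1
  x=-2.648: |R|=1.09361 >1
  x=-2.602: |R|=1.06475 >1
Interval (-2.5000, 0).

(-2.5000, 0).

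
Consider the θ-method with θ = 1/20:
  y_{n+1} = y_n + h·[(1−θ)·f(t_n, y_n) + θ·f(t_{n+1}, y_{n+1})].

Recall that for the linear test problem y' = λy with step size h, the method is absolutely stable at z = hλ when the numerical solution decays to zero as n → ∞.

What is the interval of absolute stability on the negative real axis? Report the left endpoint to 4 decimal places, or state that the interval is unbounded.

Set f=λy, z=hλ:
  y_{n+1} = y_n + z·[19/20·y_n + 1/20·y_{n+1}] ⇒ (1 − 1/20z)y_{n+1} = (1 + 19/20z)y_n
  R(z) = (1 + 19/20z)/(1 − 1/20z).

Boundary: |R(x)|=1, x<0.
x=-1.6: |R|=0.4815
R=−1: 1+19/20x = −1+1/20x ⇒ -9/10x=2 ⇒ x=2/(-9/10)=-2.2222
Confirm numerically:
  x=-2.026: |R|=0.83964 <1
  x=-1.575: |R|=0.46002 <1
  x=-1.248: |R|=0.17470 <1
  x=-0.907: |R|=0.13235 <1
  x=-2.437: |R|=1.17230 >1
  x=-2.322: |R|=1.08046 >1
Interval (-2.2222, 0).

(-2.2222, 0).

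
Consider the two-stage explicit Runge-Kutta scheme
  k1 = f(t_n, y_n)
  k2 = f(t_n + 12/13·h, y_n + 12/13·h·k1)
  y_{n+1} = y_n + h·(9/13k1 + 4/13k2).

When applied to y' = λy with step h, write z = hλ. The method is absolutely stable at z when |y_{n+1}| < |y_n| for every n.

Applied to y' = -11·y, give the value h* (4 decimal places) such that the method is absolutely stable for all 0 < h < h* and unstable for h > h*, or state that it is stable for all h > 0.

(-3.5208,0); λ=-11 ⇒ h* = (169/48)/11 = 0.3201.

With y'=λy (z=hλ):
  k1=λy_n ⇒ h·k1=z·y_n;  k2=λ(1+12/13z)y_n ⇒ h·k2=z(1+12/13z)y_n
  y_{n+1}/y_n = 1 + 9/13z + 4/13z(1+12/13z) = 1 + z + 48/169z²
  R(z) = 1 + z + 48/169z².

Solve |R(x)|<1 on ℝ⁻.
x=-1.63: |R|=0.1246
R=1: x+48/169x²=0 ⇒ x=−169/48=-3.5208; min R=1−1/(4·48/169)=0.1198>−1
Confirm numerically:
  x=-3.164: |R|=0.67933 <1
  x=-2.482: |R|=0.26768 <1
  x=-2.297: |R|=0.20157 <1
  x=-1.681: |R|=0.12158 <1
  x=-3.940: |R|=1.46907 >1
  x=-3.673: |R|=1.15874 >1
  x=-3.622: |R|=1.10407 >1
Interval (-3.5208, 0).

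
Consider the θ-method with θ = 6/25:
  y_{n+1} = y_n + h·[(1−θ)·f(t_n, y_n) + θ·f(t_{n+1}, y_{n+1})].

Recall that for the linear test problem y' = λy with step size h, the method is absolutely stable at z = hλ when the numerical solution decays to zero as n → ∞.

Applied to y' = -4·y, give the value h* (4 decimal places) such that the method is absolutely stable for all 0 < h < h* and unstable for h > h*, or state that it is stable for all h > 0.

(-3.8462,0); λ=-4 ⇒ h* = (50/13)/4 = 0.9615.

Set f=λy, z=hλ:
  y_{n+1} = y_n + z·[19/25·y_n + 6/25·y_{n+1}] ⇒ (1 − 6/25z)y_{n+1} = (1 + 19/25z)y_n
  R(z) = (1 + 19/25z)/(1 − 6/25z).

Need |R(x)|<1, x<0.
x=-1.65: |R|=0.1819
R=−1: 1+19/25x = −1+6/25x ⇒ -13/25x=2 ⇒ x=2/(-13/25)=-3.8462
Confirm numerically:
  x=-3.007: |R|=0.74655 <1
  x=-2.727: |R|=0.64825 <1
  x=-2.703: |R|=0.63945 <1
  x=-4.368: |R|=1.13248 >1
  x=-4.292: |R|=1.11420 >1
  x=-4.240: |R|=1.10151 >1
So |R|<1 on (-3.8462, 0).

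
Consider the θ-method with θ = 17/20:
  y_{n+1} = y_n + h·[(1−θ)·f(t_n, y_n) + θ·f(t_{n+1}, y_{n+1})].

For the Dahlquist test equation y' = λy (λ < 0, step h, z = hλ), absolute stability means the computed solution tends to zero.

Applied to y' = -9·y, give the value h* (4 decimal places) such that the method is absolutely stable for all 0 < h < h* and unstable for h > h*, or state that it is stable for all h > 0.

(−∞, 0) — no finite endpoint. Any h>0 works for λ=-9.

Test eqn y'=λy, z=hλ:
  y_{n+1} = y_n + z·[3/20·y_n + 17/20·y_{n+1}] ⇒ (1 − 17/20z)y_{n+1} = (1 + 3/20z)y_n
  so R(z) = (1 + 3/20z)/(1 − 17/20z).

Boundary: |R(x)|=1, x<0.
x=-0.6: |R|=0.6026
x=-2: |R|=0.2593
x=-10: |R|=0.0526
x=-100: |R|=0.1628
θ=17/20≥1/2 ⇒ |1+3/20x|<|1−17/20x| ∀x<0 ⇒ stable on all of ℝ⁻.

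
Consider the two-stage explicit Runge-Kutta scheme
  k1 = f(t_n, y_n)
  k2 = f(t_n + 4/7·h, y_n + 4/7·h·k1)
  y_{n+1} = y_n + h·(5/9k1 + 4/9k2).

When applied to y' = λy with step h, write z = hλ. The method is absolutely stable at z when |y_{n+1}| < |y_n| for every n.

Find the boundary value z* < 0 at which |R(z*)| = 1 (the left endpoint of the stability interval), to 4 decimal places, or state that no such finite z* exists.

Test eqn y'=λy, z=hλ:
  k1=λy_n ⇒ h·k1=z·y_n;  k2=λ(1+4/7z)y_n ⇒ h·k2=z(1+4/7z)y_n
  y_{n+1}/y_n = 1 + 5/9z + 4/9z(1+4/7z) = 1 + z + 16/63z²
  Hence R(z) = 1 + z + 16/63z².

Solve |R(x)|<1 on ℝ⁻.
x=-1.34: |R|=0.1160
R=1: x+16/63x²=0 ⇒ x=−63/16=-3.9375; min R=1−1/(4·16/63)=0.0156>−1
Confirm numerically:
  x=-3.654: |R|=0.73691 <1
  x=-2.923: |R|=0.24689 <1
  x=-1.767: |R|=0.02596 <1
  x=-4.085: |R|=1.15303 >1
  x=-4.071: |R|=1.13803 >1
  x=-3.987: |R|=1.05012 >1
So |R|<1 on (-3.9375, 0).

left endpoint -3.9375.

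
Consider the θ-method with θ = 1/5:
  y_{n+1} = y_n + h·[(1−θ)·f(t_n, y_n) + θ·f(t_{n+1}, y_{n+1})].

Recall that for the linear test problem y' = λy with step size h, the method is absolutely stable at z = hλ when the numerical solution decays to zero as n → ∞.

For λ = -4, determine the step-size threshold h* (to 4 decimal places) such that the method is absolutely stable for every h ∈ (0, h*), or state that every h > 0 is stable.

On y'=λy, z=hλ:
  y_{n+1} = y_n + z·[4/5·y_n + 1/5·y_{n+1}] ⇒ (1 − 1/5z)y_{n+1} = (1 + 4/5z)y_n
  R(z) = (1 + 4/5z)/(1 − 1/5z).

Find x<0 with |R(x)|<1.
x=-0.8: |R|=0.3103
R=−1: 1+4/5x = −1+1/5x ⇒ -3/5x=2 ⇒ x=2/(-3/5)=-3.3333
Confirm numerically:
  x=-3.164: |R|=0.93778 <1
  x=-3.122: |R|=0.92194 <1
  x=-2.554: |R|=0.69050 <1
  x=-1.616: |R|=0.22128 <1
  x=-3.824: |R|=1.16682 >1
  x=-3.409: |R|=1.02699 >1
Interval (-3.3333, 0).

(-3.3333,0); λ=-4 ⇒ h* = (10/3)/4 = 0.8333.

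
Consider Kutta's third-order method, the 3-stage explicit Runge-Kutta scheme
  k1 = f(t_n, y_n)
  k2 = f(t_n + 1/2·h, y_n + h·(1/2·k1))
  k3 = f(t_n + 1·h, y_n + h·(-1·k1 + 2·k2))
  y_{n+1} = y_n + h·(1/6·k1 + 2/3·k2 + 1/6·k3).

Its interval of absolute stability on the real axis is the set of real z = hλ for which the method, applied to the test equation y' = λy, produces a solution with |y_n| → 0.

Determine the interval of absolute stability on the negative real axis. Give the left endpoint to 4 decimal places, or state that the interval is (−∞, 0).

On y'=λy, z=hλ:
  order 3, 3-stage ⇒ R(z)=1+z+z^2/2+z^3/6
  (e.g. R(-1.79)=-0.14384, |R|=0.14384)

Boundary: |R(x)|=1, x<0.
x=-1.79: |R|=0.1438
|R(-2.2)|=0.5547 |R(-0.99)|=0.3383 |R(-0.65)|=0.5155
Bisect:
  x_lo=-3.3726 |R|=3.0790  x_hi=-0.2569 |R|=0.7733
  mid=-1.81474 |R|=0.16418 →hi
  mid=-2.59367 |R|=1.13811 →lo
  mid=-2.20421 |R|=0.55981 →hi
  mid=-2.39894 |R|=0.82243 →hi
  mid=-2.49631 |R|=0.97318 →hi
  mid=-2.54499 |R|=1.05381 →lo
  mid=-2.52065 |R|=1.01304 →lo
  mid=-2.50848 |R|=0.99300 →hi
  mid=-2.51456 |R|=1.00299 →lo
  ...
  [-2.51285,-2.51266] ⇒ x*=-2.5127
So |R|<1 on (-2.5127, 0).

z∈(-2.5127,0).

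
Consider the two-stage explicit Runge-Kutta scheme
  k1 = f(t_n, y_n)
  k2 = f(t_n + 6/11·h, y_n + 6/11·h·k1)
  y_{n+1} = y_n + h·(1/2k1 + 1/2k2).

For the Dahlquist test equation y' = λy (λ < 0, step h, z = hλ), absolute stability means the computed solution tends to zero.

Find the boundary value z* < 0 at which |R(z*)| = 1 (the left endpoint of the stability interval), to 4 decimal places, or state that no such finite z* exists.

Test eqn y'=λy, z=hλ:
  k1=λy_n ⇒ h·k1=z·y_n;  k2=λ(1+6/11z)y_n ⇒ h·k2=z(1+6/11z)y_n
  y_{n+1}/y_n = 1 + 1/2z + 1/2z(1+6/11z) = 1 + z + 3/11z²
  R(z) = 1 + z + 3/11z².

Need |R(x)|<1, x<0.
x=-1.28: |R|=0.1668
R=1: x+3/11x²=0 ⇒ x=−11/3=-3.6667; min R=1−1/(4·3/11)=0.0833>−1
Confirm numerically:
  x=-3.237: |R|=0.62068 <1
  x=-3.113: |R|=0.52994 <1
  x=-2.998: |R|=0.45327 <1
  x=-2.871: |R|=0.37699 <1
  x=-4.260: |R|=1.68935 >1
  x=-3.790: |R|=1.12748 >1
So |R|<1 on (-3.6667, 0).

left endpoint -3.6667.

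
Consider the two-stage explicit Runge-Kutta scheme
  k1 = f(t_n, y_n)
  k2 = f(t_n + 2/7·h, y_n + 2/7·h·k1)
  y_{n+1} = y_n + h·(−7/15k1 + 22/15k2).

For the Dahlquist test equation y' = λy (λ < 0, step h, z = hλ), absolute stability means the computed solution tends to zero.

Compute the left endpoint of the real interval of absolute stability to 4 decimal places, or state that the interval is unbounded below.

left endpoint -2.3864.

On y'=λy, z=hλ:
  k1=λy_n ⇒ h·k1=z·y_n;  k2=λ(1+2/7z)y_n ⇒ h·k2=z(1+2/7z)y_n
  y_{n+1}/y_n = 1 − 7/15z + 22/15z(1+2/7z) = 1 + z + 44/105z²
  Hence R(z) = 1 + z + 44/105z².

Need |R(x)|<1, x<0.
x=-0.45: |R|=0.6349
R=1: x+44/105x²=0 ⇒ x=−105/44=-2.3864; min R=1−1/(4·44/105)=0.4034>−1
Confirm numerically:
  x=-1.782: |R|=0.54870 <1
  x=-1.751: |R|=0.53380 <1
  x=-1.468: |R|=0.43506 <1
  x=-1.316: |R|=0.40973 <1
  x=-2.965: |R|=1.71894 >1
  x=-2.700: |R|=1.35486 >1
  x=-2.453: |R|=1.06850 >1
So |R|<1 on (-2.3864, 0).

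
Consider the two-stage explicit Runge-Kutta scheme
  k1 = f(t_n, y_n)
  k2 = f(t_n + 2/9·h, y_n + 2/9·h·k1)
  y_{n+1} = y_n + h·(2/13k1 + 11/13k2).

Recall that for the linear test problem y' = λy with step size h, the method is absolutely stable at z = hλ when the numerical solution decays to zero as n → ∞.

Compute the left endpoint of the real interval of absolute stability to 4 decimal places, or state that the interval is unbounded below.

z* = -5.3182.

With y'=λy (z=hλ):
  k1=λy_n ⇒ h·k1=z·y_n;  k2=λ(1+2/9z)y_n ⇒ h·k2=z(1+2/9z)y_n
  y_{n+1}/y_n = 1 + 2/13z + 11/13z(1+2/9z) = 1 + z + 22/117z²
  so R(z) = 1 + z + 22/117z².

Find x<0 with |R(x)|<1.
x=-0.65: |R|=0.4294
R=1: x+22/117x²=0 ⇒ x=−117/22=-5.3182; min R=1−1/(4·22/117)=-0.3295>−1
Confirm numerically:
  x=-4.641: |R|=0.40905 <1
  x=-3.483: |R|=0.20190 <1
  x=-2.925: |R|=0.31625 <1
  x=-5.740: |R|=1.45528 >1
  x=-5.426: |R|=1.11000 >1
Interval (-5.3182, 0).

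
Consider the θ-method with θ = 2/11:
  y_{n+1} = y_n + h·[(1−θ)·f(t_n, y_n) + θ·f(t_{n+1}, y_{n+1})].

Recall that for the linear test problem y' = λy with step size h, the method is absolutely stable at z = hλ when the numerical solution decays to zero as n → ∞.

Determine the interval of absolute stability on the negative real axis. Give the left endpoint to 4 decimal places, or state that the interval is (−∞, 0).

With y'=λy (z=hλ):
  y_{n+1} = y_n + z·[9/11·y_n + 2/11·y_{n+1}] ⇒ (1 − 2/11z)y_{n+1} = (1 + 9/11z)y_n
  Hence R(z) = (1 + 9/11z)/(1 − 2/11z).

Find x<0 with |R(x)|<1.
x=-0.61: |R|=0.4509
R=−1: 1+9/11x = −1+2/11x ⇒ -7/11x=2 ⇒ x=2/(-7/11)=-3.1429
Confirm numerically:
  x=-2.417: |R|=0.67911 <1
  x=-2.409: |R|=0.67524 <1
  x=-1.914: |R|=0.41988 <1
  x=-3.487: |R|=1.13403 >1
  x=-3.302: |R|=1.06328 >1
So |R|<1 on (-3.1429, 0).

z∈(-3.1429,0).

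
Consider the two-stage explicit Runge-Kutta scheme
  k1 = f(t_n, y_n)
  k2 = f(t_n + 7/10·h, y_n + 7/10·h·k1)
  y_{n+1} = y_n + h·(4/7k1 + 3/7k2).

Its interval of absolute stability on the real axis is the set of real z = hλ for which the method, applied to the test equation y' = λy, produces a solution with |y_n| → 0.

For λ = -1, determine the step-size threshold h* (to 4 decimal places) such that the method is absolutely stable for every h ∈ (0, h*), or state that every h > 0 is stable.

(-3.3333,0); λ=-1 ⇒ h* = (10/3)/1 = 3.3333.

Set f=λy, z=hλ:
  k1=λy_n ⇒ h·k1=z·y_n;  k2=λ(1+7/10z)y_n ⇒ h·k2=z(1+7/10z)y_n
  y_{n+1}/y_n = 1 + 4/7z + 3/7z(1+7/10z) = 1 + z + 3/10z²
  R(z) = 1 + z + 3/10z².

Need |R(x)|<1, x<0.
x=-1.74: |R|=0.1683
R=1: x+3/10x²=0 ⇒ x=−10/3=-3.3333; min R=1−1/(4·3/10)=0.1667>−1
Confirm numerically:
  x=-3.216: |R|=0.88680 <1
  x=-2.994: |R|=0.69521 <1
  x=-2.829: |R|=0.57197 <1
  x=-1.461: |R|=0.17936 <1
  x=-3.815: |R|=1.55127 >1
  x=-3.605: |R|=1.29381 >1
  x=-3.544: |R|=1.22398 >1
Stable set (-3.3333, 0).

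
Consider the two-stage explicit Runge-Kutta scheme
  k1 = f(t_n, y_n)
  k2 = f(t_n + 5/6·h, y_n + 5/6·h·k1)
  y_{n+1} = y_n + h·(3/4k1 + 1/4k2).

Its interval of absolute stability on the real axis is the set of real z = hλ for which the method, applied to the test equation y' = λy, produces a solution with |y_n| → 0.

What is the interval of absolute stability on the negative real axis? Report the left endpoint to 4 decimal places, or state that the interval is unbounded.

On y'=λy, z=hλ:
  k1=λy_n ⇒ h·k1=z·y_n;  k2=λ(1+5/6z)y_n ⇒ h·k2=z(1+5/6z)y_n
  y_{n+1}/y_n = 1 + 3/4z + 1/4z(1+5/6z) = 1 + z + 5/24z²
  R(z) = 1 + z + 5/24z².

Need |R(x)|<1, x<0.
x=-0.86: |R|=0.2941
R=1: x+5/24x²=0 ⇒ x=−24/5=-4.8000; min R=1−1/(4·5/24)=-0.2000>−1
Confirm numerically:
  x=-3.877: |R|=0.25449 <1
  x=-3.450: |R|=0.02969 <1
  x=-2.280: |R|=0.19700 <1
  x=-5.020: |R|=1.23008 >1
  x=-5.007: |R|=1.21593 >1
  x=-4.989: |R|=1.19644 >1
Interval (-4.8000, 0).

z∈(-4.8000,0).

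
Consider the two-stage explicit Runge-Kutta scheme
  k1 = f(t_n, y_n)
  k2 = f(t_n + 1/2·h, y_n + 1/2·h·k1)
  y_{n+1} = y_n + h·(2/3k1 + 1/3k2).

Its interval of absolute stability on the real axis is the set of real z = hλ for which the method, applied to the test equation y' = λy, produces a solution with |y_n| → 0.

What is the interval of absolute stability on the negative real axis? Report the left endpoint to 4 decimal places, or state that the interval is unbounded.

On y'=λy, z=hλ:
  k1=λy_n ⇒ h·k1=z·y_n;  k2=λ(1+1/2z)y_n ⇒ h·k2=z(1+1/2z)y_n
  y_{n+1}/y_n = 1 + 2/3z + 1/3z(1+1/2z) = 1 + z + 1/6z²
  so R(z) = 1 + z + 1/6z².

Need |R(x)|<1, x<0.
x=-0.77: |R|=0.3288
R=1: x+1/6x²=0 ⇒ x=−6=-6.0000; min R=1−1/(4·1/6)=-0.5000>−1
Confirm numerically:
  x=-4.530: |R|=0.10985 <1
  x=-2.963: |R|=0.49977 <1
  x=-2.745: |R|=0.48916 <1
  x=-6.395: |R|=1.42100 >1
  x=-6.276: |R|=1.28870 >1
  x=-6.248: |R|=1.25825 >1
Stable set (-6.0000, 0).

(-6.0000, 0).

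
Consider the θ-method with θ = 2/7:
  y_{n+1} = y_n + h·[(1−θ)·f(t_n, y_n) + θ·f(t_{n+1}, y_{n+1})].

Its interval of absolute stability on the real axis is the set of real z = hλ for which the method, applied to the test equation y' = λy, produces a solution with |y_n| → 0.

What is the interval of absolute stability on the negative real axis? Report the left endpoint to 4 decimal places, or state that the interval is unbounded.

With y'=λy (z=hλ):
  y_{n+1} = y_n + z·[5/7·y_n + 2/7·y_{n+1}] ⇒ (1 − 2/7z)y_{n+1} = (1 + 5/7z)y_n
  so R(z) = (1 + 5/7z)/(1 − 2/7z).

Find x<0 with |R(x)|<1.
x=-1.58: |R|=0.0886
R=−1: 1+5/7x = −1+2/7x ⇒ -3/7x=2 ⇒ x=2/(-3/7)=-4.6667
Confirm numerically:
  x=-3.952: |R|=0.85615 <1
  x=-3.614: |R|=0.77804 <1
  x=-2.344: |R|=0.40383 <1
  x=-2.292: |R|=0.38501 <1
  x=-5.228: |R|=1.09647 >1
  x=-5.183: |R|=1.08920 >1
  x=-4.802: |R|=1.02445 >1
Stable set (-4.6667, 0).

(-4.6667, 0).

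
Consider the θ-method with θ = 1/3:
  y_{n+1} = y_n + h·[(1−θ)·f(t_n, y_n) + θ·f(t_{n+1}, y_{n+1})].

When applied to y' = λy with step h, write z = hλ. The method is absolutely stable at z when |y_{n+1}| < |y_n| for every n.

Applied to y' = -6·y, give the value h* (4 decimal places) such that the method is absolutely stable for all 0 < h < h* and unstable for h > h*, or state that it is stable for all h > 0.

Test eqn y'=λy, z=hλ:
  y_{n+1} = y_n + z·[2/3·y_n + 1/3·y_{n+1}] ⇒ (1 − 1/3z)y_{n+1} = (1 + 2/3z)y_n
  Hence R(z) = (1 + 2/3z)/(1 − 1/3z).

Boundary: |R(x)|=1, x<0.
x=-0.78: |R|=0.3810
R=−1: 1+2/3x = −1+1/3x ⇒ -1/3x=2 ⇒ x=2/(-1/3)=-6.0000
Confirm numerically:
  x=-5.657: |R|=0.96038 <1
  x=-3.945: |R|=0.70410 <1
  x=-3.655: |R|=0.64763 <1
  x=-2.440: |R|=0.34559 <1
  x=-6.573: |R|=1.05986 >1
  x=-6.430: |R|=1.04560 >1
Interval (-6.0000, 0).

(-6.0000,0); λ=-6 ⇒ h* = (6)/6 = 1.0000.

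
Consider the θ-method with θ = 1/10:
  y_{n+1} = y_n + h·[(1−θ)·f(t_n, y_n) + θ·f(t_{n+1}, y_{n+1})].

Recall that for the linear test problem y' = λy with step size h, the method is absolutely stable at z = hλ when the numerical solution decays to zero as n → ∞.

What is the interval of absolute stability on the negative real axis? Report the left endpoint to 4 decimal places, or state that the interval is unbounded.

z∈(-2.5000,0).

On y'=λy, z=hλ:
  y_{n+1} = y_n + z·[9/10·y_n + 1/10·y_{n+1}] ⇒ (1 − 1/10z)y_{n+1} = (1 + 9/10z)y_n
  ⇒ R(z) = (1 + 9/10z)/(1 − 1/10z).

Boundary: |R(x)|=1, x<0.
x=-1.23: |R|=0.0953
R=−1: 1+9/10x = −1+1/10x ⇒ -4/5x=2 ⇒ x=2/(-4/5)=-2.5000
Confirm numerically:
  x=-1.724: |R|=0.47049 <1
  x=-1.597: |R|=0.37708 <1
  x=-1.572: |R|=0.35845 <1
  x=-1.149: |R|=0.03059 <1
  x=-3.064: |R|=1.34538 >1
  x=-3.009: |R|=1.31301 >1
  x=-2.724: |R|=1.14084 >1
So |R|<1 on (-2.5000, 0).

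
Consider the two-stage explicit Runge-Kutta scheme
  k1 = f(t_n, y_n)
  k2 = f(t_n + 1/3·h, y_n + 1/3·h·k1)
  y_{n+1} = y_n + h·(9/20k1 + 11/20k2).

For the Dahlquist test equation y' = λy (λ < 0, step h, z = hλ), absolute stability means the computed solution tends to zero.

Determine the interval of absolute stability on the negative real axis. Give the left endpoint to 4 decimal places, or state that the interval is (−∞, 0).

z∈(-5.4545,0).

Test eqn y'=λy, z=hλ:
  k1=λy_n ⇒ h·k1=z·y_n;  k2=λ(1+1/3z)y_n ⇒ h·k2=z(1+1/3z)y_n
  y_{n+1}/y_n = 1 + 9/20z + 11/20z(1+1/3z) = 1 + z + 11/60z²
  so R(z) = 1 + z + 11/60z².

Need |R(x)|<1, x<0.
x=-0.69: |R|=0.3973
R=1: x+11/60x²=0 ⇒ x=−60/11=-5.4545; min R=1−1/(4·11/60)=-0.3636>−1
Confirm numerically:
  x=-5.390: |R|=0.93622 <1
  x=-4.851: |R|=0.46324 <1
  x=-3.849: |R|=0.13295 <1
  x=-2.845: |R|=0.36110 <1
  x=-5.981: |R|=1.57727 >1
  x=-5.722: |R|=1.28057 >1
Stable set (-5.4545, 0).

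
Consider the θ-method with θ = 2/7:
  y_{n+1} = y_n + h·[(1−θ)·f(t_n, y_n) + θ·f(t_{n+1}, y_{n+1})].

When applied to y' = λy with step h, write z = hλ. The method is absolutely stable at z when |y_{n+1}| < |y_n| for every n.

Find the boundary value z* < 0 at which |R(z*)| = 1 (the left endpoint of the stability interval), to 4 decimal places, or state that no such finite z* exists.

z* = -4.6667.

On y'=λy, z=hλ:
  y_{n+1} = y_n + z·[5/7·y_n + 2/7·y_{n+1}] ⇒ (1 − 2/7z)y_{n+1} = (1 + 5/7z)y_n
  ⇒ R(z) = (1 + 5/7z)/(1 − 2/7z).

Solve |R(x)|<1 on ℝ⁻.
x=-0.32: |R|=0.7068
R=−1: 1+5/7x = −1+2/7x ⇒ -3/7x=2 ⇒ x=2/(-3/7)=-4.6667
Confirm numerically:
  x=-4.400: |R|=0.94937 <1
  x=-2.932: |R|=0.59546 <1
  x=-2.647: |R|=0.50716 <1
  x=-2.433: |R|=0.43528 <1
  x=-5.064: |R|=1.06959 >1
  x=-4.999: |R|=1.05865 >1
  x=-4.706: |R|=1.00719 >1
Interval (-4.6667, 0).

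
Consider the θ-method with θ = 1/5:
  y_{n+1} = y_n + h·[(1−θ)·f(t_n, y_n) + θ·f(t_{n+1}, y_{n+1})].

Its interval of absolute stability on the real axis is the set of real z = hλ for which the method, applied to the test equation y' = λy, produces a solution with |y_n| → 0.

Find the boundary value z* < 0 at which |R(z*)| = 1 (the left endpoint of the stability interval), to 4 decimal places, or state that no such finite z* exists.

With y'=λy (z=hλ):
  y_{n+1} = y_n + z·[4/5·y_n + 1/5·y_{n+1}] ⇒ (1 − 1/5z)y_{n+1} = (1 + 4/5z)y_n
  ⇒ R(z) = (1 + 4/5z)/(1 − 1/5z).

Boundary: |R(x)|=1, x<0.
x=-1.24: |R|=0.0064
R=−1: 1+4/5x = −1+1/5x ⇒ -3/5x=2 ⇒ x=2/(-3/5)=-3.3333
Confirm numerically:
  x=-3.224: |R|=0.96012 <1
  x=-2.162: |R|=0.50935 <1
  x=-1.744: |R|=0.29300 <1
  x=-3.896: |R|=1.18975 >1
  x=-3.880: |R|=1.18468 >1
  x=-3.421: |R|=1.03123 >1
So |R|<1 on (-3.3333, 0).

z* = -3.3333.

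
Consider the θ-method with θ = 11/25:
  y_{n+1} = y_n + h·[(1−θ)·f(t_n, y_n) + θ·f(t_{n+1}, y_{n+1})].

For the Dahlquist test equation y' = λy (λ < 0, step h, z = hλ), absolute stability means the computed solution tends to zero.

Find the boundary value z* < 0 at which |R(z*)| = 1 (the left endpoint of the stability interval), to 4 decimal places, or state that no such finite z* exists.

z* = -16.6667.

With y'=λy (z=hλ):
  y_{n+1} = y_n + z·[14/25·y_n + 11/25·y_{n+1}] ⇒ (1 − 11/25z)y_{n+1} = (1 + 14/25z)y_n
  ⇒ R(z) = (1 + 14/25z)/(1 − 11/25z).

Need |R(x)|<1, x<0.
x=-0.88: |R|=0.3656
R=−1: 1+14/25x = −1+11/25x ⇒ -3/25x=2 ⇒ x=2/(-3/25)=-16.6667
Confirm numerically:
  x=-13.614: |R|=0.94759 <1
  x=-11.940: |R|=0.90930 <1
  x=-8.356: |R|=0.78675 <1
  x=-16.986: |R|=1.00452 >1
  x=-16.739: |R|=1.00104 >1
Stable set (-16.6667, 0).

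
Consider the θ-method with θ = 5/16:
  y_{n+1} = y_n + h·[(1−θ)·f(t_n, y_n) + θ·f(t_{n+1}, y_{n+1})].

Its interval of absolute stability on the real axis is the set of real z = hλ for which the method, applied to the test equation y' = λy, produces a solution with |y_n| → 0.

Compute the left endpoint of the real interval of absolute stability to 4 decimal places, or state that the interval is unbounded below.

z* = -5.3333.

On y'=λy, z=hλ:
  y_{n+1} = y_n + z·[11/16·y_n + 5/16·y_{n+1}] ⇒ (1 − 5/16z)y_{n+1} = (1 + 11/16z)y_n
  Hence R(z) = (1 + 11/16z)/(1 − 5/16z).

Need |R(x)|<1, x<0.
x=-1.31: |R|=0.0705
R=−1: 1+11/16x = −1+5/16x ⇒ -3/8x=2 ⇒ x=2/(-3/8)=-5.3333
Confirm numerically:
  x=-4.157: |R|=0.80813 <1
  x=-2.939: |R|=0.53198 <1
  x=-2.249: |R|=0.32076 <1
  x=-5.767: |R|=1.05804 >1
  x=-5.692: |R|=1.04840 >1
  x=-5.539: |R|=1.02824 >1
So |R|<1 on (-5.3333, 0).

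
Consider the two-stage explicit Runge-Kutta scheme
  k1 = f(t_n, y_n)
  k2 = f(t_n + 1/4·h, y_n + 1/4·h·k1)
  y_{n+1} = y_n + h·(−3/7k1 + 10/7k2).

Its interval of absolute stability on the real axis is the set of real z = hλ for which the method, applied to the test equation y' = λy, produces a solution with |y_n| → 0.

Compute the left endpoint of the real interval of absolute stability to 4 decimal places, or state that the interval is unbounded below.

left endpoint -2.8000.

Test eqn y'=λy, z=hλ:
  k1=λy_n ⇒ h·k1=z·y_n;  k2=λ(1+1/4z)y_n ⇒ h·k2=z(1+1/4z)y_n
  y_{n+1}/y_n = 1 − 3/7z + 10/7z(1+1/4z) = 1 + z + 5/14z²
  R(z) = 1 + z + 5/14z².

Need |R(x)|<1, x<0.
x=-1.53: |R|=0.3060
R=1: x+5/14x²=0 ⇒ x=−14/5=-2.8000; min R=1−1/(4·5/14)=0.3000>−1
Confirm numerically:
  x=-2.171: |R|=0.51230 <1
  x=-1.953: |R|=0.40922 <1
  x=-1.649: |R|=0.32214 <1
  x=-3.327: |R|=1.62619 >1
  x=-3.117: |R|=1.35289 >1
  x=-2.863: |R|=1.06442 >1
So |R|<1 on (-2.8000, 0).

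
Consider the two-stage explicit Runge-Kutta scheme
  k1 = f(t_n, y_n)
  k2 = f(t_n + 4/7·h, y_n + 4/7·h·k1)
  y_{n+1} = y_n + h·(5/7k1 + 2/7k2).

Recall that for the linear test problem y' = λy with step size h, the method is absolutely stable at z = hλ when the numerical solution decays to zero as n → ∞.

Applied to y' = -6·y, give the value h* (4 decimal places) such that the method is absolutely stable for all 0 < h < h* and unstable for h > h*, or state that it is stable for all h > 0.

With y'=λy (z=hλ):
  k1=λy_n ⇒ h·k1=z·y_n;  k2=λ(1+4/7z)y_n ⇒ h·k2=z(1+4/7z)y_n
  y_{n+1}/y_n = 1 + 5/7z + 2/7z(1+4/7z) = 1 + z + 8/49z²
  Hence R(z) = 1 + z + 8/49z².

Find x<0 with |R(x)|<1.
x=-1.2: |R|=0.0351
R=1: x+8/49x²=0 ⇒ x=−49/8=-6.1250; min R=1−1/(4·8/49)=-0.5312>−1
Confirm numerically:
  x=-5.312: |R|=0.29491 <1
  x=-4.212: |R|=0.31552 <1
  x=-4.183: |R|=0.32627 <1
  x=-3.493: |R|=0.50099 <1
  x=-6.668: |R|=1.59114 >1
  x=-6.593: |R|=1.50376 >1
Stable set (-6.1250, 0).

(-6.1250,0); λ=-6 ⇒ h* = (49/8)/6 = 1.0208.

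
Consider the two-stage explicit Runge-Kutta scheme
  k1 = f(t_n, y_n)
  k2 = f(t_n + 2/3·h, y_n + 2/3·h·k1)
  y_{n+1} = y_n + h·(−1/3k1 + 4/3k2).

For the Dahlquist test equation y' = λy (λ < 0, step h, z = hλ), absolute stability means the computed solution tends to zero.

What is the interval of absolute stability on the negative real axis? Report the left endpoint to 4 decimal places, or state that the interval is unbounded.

Test eqn y'=λy, z=hλ:
  k1=λy_n ⇒ h·k1=z·y_n;  k2=λ(1+2/3z)y_n ⇒ h·k2=z(1+2/3z)y_n
  y_{n+1}/y_n = 1 − 1/3z + 4/3z(1+2/3z) = 1 + z + 8/9z²
  R(z) = 1 + z + 8/9z².

Solve |R(x)|<1 on ℝ⁻.
x=-0.6: |R|=0.7200
R=1: x+8/9x²=0 ⇒ x=−9/8=-1.1250; min R=1−1/(4·8/9)=0.7188>−1
Confirm numerically:
  x=-0.990: |R|=0.88120 <1
  x=-0.948: |R|=0.85085 <1
  x=-0.479: |R|=0.72495 <1
  x=-1.695: |R|=1.85880 >1
  x=-1.584: |R|=1.64627 >1
  x=-1.312: |R|=1.21808 >1
Interval (-1.1250, 0).

z∈(-1.1250,0).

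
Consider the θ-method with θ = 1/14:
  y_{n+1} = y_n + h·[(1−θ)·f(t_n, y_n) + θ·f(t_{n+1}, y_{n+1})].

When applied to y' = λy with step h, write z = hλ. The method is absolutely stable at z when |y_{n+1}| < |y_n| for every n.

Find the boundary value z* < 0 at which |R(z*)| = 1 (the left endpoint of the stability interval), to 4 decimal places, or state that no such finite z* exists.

left endpoint -2.3333.

On y'=λy, z=hλ:
  y_{n+1} = y_n + z·[13/14·y_n + 1/14·y_{n+1}] ⇒ (1 − 1/14z)y_{n+1} = (1 + 13/14z)y_n
  R(z) = (1 + 13/14z)/(1 − 1/14z).

Find x<0 with |R(x)|<1.
x=-0.99: |R|=0.0754
R=−1: 1+13/14x = −1+1/14x ⇒ -6/7x=2 ⇒ x=2/(-6/7)=-2.3333
Confirm numerically:
  x=-2.092: |R|=0.82003 <1
  x=-1.557: |R|=0.40117 <1
  x=-1.157: |R|=0.06868 <1
  x=-2.801: |R|=1.33403 >1
  x=-2.465: |R|=1.09596 >1
  x=-2.393: |R|=1.04368 >1
So |R|<1 on (-2.3333, 0).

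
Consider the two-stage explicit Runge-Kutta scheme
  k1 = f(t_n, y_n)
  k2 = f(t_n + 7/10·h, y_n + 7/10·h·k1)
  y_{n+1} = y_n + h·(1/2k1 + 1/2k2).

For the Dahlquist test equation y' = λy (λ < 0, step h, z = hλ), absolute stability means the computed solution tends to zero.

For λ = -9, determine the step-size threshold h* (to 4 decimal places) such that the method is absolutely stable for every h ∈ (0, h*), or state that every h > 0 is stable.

On y'=λy, z=hλ:
  k1=λy_n ⇒ h·k1=z·y_n;  k2=λ(1+7/10z)y_n ⇒ h·k2=z(1+7/10z)y_n
  y_{n+1}/y_n = 1 + 1/2z + 1/2z(1+7/10z) = 1 + z + 7/20z²
  Hence R(z) = 1 + z + 7/20z².

Solve |R(x)|<1 on ℝ⁻.
x=-0.94: |R|=0.3693
R=1: x+7/20x²=0 ⇒ x=−20/7=-2.8571; min R=1−1/(4·7/20)=0.2857>−1
Confirm numerically:
  x=-2.719: |R|=0.86854 <1
  x=-1.956: |R|=0.38308 <1
  x=-1.814: |R|=0.33771 <1
  x=-1.760: |R|=0.32416 <1
  x=-3.096: |R|=1.25883 >1
  x=-2.977: |R|=1.12489 >1
  x=-2.892: |R|=1.03528 >1
So |R|<1 on (-2.8571, 0).

(-2.8571,0); λ=-9 ⇒ h* = (20/7)/9 = 0.3175.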